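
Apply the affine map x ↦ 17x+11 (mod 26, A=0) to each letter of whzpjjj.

w(22): 17·22+11=385≡21 → v
h(7): 17·7+11=130≡0 → a
z(25): 17·25+11=436≡20 → u
p(15): 17·15+11=266≡6 → g
j(9): 17·9+11=164≡8 → i
j(9): 17·9+11=164≡8 → i
j(9): 17·9+11=164≡8 → i

vaugiii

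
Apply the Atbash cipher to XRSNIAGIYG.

CIHMRZTRBT

X(23) → C(2)
R(17) → I(8)
S(18) → H(7)
N(13) → M(12)
I(8) → R(17)
A(0) → Z(25)
G(6) → T(19)
I(8) → R(17)
Y(24) → B(1)
G(6) → T(19)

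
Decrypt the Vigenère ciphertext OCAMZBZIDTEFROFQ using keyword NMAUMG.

Repeat the key across the ciphertext: NMAUMGNMAUMGNMAU
O(14)−N(13): 1 → B
C(2)−M(12): -10≡16 → Q
A(0)−A(0): 0 → A
M(12)−U(20): -8≡18 → S
Z(25)−M(12): 13 → N
B(1)−G(6): -5≡21 → V
Z(25)−N(13): 12 → M
I(8)−M(12): -4≡22 → W
D(3)−A(0): 3 → D
T(19)−U(20): -1≡25 → Z
E(4)−M(12): -8≡18 → S
F(5)−G(6): -1≡25 → Z
R(17)−N(13): 4 → E
O(14)−M(12): 2 → C
F(5)−A(0): 5 → F
Q(16)−U(20): -4≡22 → W

BQASNVMWDZSZECFW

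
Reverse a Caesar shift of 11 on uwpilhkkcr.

jlexawzzrg

u(20): 20−11=9 → j
w(22): 22−11=11 → l
p(15): 15−11=4 → e
i(8): 8−11=-3≡23 → x
l(11): 11−11=0 → a
h(7): 7−11=-4≡22 → w
k(10): 10−11=-1≡25 → z
k(10): 10−11=-1≡25 → z
c(2): 2−11=-9≡17 → r
r(17): 17−11=6 → g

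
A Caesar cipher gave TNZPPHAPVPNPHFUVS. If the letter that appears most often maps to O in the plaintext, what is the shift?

1

The most frequent ciphertext letter is P (appears 5 times).
P is position 15; O is position 14.
Shift = 1.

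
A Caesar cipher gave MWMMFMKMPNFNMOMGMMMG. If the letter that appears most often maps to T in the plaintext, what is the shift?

19

The most frequent ciphertext letter is M (appears 10 times).
M is position 12; T is position 19.
Shift = -7≡19.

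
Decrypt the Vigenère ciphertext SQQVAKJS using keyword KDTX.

Repeat the key across the ciphertext: KDTXKDTX
S(18)−K(10): 8 → I
Q(16)−D(3): 13 → N
Q(16)−T(19): -3≡23 → X
V(21)−X(23): -2≡24 → Y
A(0)−K(10): -10≡16 → Q
K(10)−D(3): 7 → H
J(9)−T(19): -10≡16 → Q
S(18)−X(23): -5≡21 → V

INXYQHQV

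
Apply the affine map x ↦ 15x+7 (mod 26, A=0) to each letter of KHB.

BIW

K(10): 15·10+7=157≡1 → B
H(7): 15·7+7=112≡8 → I
B(1): 15·1+7=22 → W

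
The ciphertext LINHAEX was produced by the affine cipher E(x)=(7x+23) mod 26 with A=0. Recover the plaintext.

CJGUTBA

The inverse of 7 mod 26 is 15, since 7·15=105≡1. Apply D(y)=15·(y−23) mod 26:
L(11): 15·(11−23)=-180≡2 → C
I(8): 15·(8−23)=-225≡9 → J
N(13): 15·(13−23)=-150≡6 → G
H(7): 15·(7−23)=-240≡20 → U
A(0): 15·(0−23)=-345≡19 → T
E(4): 15·(4−23)=-285≡1 → B
X(23): 15·(23−23)=0 → A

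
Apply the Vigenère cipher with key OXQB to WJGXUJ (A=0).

Repeat the key across the message: OXQBOX
W(22)+O(14): 36≡10 → K
J(9)+X(23): 32≡6 → G
G(6)+Q(16): 22 → W
X(23)+B(1): 24 → Y
U(20)+O(14): 34≡8 → I
J(9)+X(23): 32≡6 → G

KGWYIG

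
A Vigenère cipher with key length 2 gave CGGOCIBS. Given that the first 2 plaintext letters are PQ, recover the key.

NQ

Subtract each crib letter from the matching ciphertext letter (mod 26):
C(2)−P(15)=-13≡13 → N
G(6)−Q(16)=-10≡16 → Q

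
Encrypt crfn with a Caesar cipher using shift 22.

c(2): 2+22=24 → y
r(17): 17+22=39≡13 → n
f(5): 5+22=27≡1 → b
n(13): 13+22=35≡9 → j

ynbj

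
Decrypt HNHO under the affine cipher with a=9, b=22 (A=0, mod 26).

HZHC

The inverse of 9 mod 26 is 3, since 9·3=27≡1. Apply D(y)=3·(y−22) mod 26:
H(7): 3·(7−22)=-45≡7 → H
N(13): 3·(13−22)=-27≡25 → Z
H(7): 3·(7−22)=-45≡7 → H
O(14): 3·(14−22)=-24≡2 → C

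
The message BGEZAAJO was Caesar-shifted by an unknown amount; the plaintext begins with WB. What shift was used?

5

From the crib: B(1)−W(22)=-21≡5, so the shift is 5.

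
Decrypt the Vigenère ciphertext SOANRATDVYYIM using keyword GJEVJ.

MFWSIUKZAPSZI

Repeat the key across the ciphertext: GJEVJGJEVJGJE
S(18)−G(6): 12 → M
O(14)−J(9): 5 → F
A(0)−E(4): -4≡22 → W
N(13)−V(21): -8≡18 → S
R(17)−J(9): 8 → I
A(0)−G(6): -6≡20 → U
T(19)−J(9): 10 → K
D(3)−E(4): -1≡25 → Z
V(21)−V(21): 0 → A
Y(24)−J(9): 15 → P
Y(24)−G(6): 18 → S
I(8)−J(9): -1≡25 → Z
M(12)−E(4): 8 → I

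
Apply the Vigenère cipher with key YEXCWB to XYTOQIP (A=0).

VCQQMJN

Repeat the key across the message: YEXCWBY
X(23)+Y(24): 47≡21 → V
Y(24)+E(4): 28≡2 → C
T(19)+X(23): 42≡16 → Q
O(14)+C(2): 16 → Q
Q(16)+W(22): 38≡12 → M
I(8)+B(1): 9 → J
P(15)+Y(24): 39≡13 → N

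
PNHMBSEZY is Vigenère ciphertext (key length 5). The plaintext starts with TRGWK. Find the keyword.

Subtract each crib letter from the matching ciphertext letter (mod 26):
P(15)−T(19)=-4≡22 → W
N(13)−R(17)=-4≡22 → W
H(7)−G(6)=1 → B
M(12)−W(22)=-10≡16 → Q
B(1)−K(10)=-9≡17 → R

WWBQR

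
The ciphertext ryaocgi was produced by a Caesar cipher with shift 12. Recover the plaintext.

fmocquw

r(17): 17−12=5 → f
y(24): 24−12=12 → m
a(0): 0−12=-12≡14 → o
o(14): 14−12=2 → c
c(2): 2−12=-10≡16 → q
g(6): 6−12=-6≡20 → u
i(8): 8−12=-4≡22 → w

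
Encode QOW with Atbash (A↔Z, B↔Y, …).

JLD

Q(16) → J(9)
O(14) → L(11)
W(22) → D(3)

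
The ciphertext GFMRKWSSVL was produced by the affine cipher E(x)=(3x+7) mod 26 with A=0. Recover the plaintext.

The inverse of 3 mod 26 is 9, since 3·9=27≡1. Apply D(y)=9·(y−7) mod 26:
G(6): 9·(6−7)=-9≡17 → R
F(5): 9·(5−7)=-18≡8 → I
M(12): 9·(12−7)=45≡19 → T
R(17): 9·(17−7)=90≡12 → M
K(10): 9·(10−7)=27≡1 → B
W(22): 9·(22−7)=135≡5 → F
S(18): 9·(18−7)=99≡21 → V
S(18): 9·(18−7)=99≡21 → V
V(21): 9·(21−7)=126≡22 → W
L(11): 9·(11−7)=36≡10 → K

RITMBFVVWK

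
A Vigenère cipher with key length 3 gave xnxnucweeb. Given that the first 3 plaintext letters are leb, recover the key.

mjw

Subtract each crib letter from the matching ciphertext letter (mod 26):
x(23)−l(11)=12 → m
n(13)−e(4)=9 → j
x(23)−b(1)=22 → w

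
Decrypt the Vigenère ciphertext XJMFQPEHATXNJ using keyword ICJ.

PHDXOGWFRLVEB

Repeat the key across the ciphertext: ICJICJICJICJI
X(23)−I(8): 15 → P
J(9)−C(2): 7 → H
M(12)−J(9): 3 → D
F(5)−I(8): -3≡23 → X
Q(16)−C(2): 14 → O
P(15)−J(9): 6 → G
E(4)−I(8): -4≡22 → W
H(7)−C(2): 5 → F
A(0)−J(9): -9≡17 → R
T(19)−I(8): 11 → L
X(23)−C(2): 21 → V
N(13)−J(9): 4 → E
J(9)−I(8): 1 → B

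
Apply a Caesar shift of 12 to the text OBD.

ANP

O(14): 14+12=26≡0 → A
B(1): 1+12=13 → N
D(3): 3+12=15 → P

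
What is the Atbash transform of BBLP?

YYOK

B(1) → Y(24)
B(1) → Y(24)
L(11) → O(14)
P(15) → K(10)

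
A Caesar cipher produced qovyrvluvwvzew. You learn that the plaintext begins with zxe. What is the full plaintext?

From the crib: q(16)−z(25)=-9≡17, so the shift is 17.
Subtract 17 from each ciphertext letter:
q(16): 16−17=-1≡25 → z
o(14): 14−17=-3≡23 → x
v(21): 21−17=4 → e
y(24): 24−17=7 → h
r(17): 17−17=0 → a
v(21): 21−17=4 → e
l(11): 11−17=-6≡20 → u
u(20): 20−17=3 → d
v(21): 21−17=4 → e
w(22): 22−17=5 → f
v(21): 21−17=4 → e
z(25): 25−17=8 → i
e(4): 4−17=-13≡13 → n
w(22): 22−17=5 → f

zxehaeudefeinf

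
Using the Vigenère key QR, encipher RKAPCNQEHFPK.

HBQGSEGVXWFB

Repeat the key across the message: QRQRQRQRQRQR
R(17)+Q(16): 33≡7 → H
K(10)+R(17): 27≡1 → B
A(0)+Q(16): 16 → Q
P(15)+R(17): 32≡6 → G
C(2)+Q(16): 18 → S
N(13)+R(17): 30≡4 → E
Q(16)+Q(16): 32≡6 → G
E(4)+R(17): 21 → V
H(7)+Q(16): 23 → X
F(5)+R(17): 22 → W
P(15)+Q(16): 31≡5 → F
K(10)+R(17): 27≡1 → B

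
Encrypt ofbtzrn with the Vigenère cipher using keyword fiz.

tnayhqs

Repeat the key across the message: fizfizf
o(14)+f(5): 19 → t
f(5)+i(8): 13 → n
b(1)+z(25): 26≡0 → a
t(19)+f(5): 24 → y
z(25)+i(8): 33≡7 → h
r(17)+z(25): 42≡16 → q
n(13)+f(5): 18 → s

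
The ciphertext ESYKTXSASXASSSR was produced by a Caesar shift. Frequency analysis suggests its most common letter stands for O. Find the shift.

4

The most frequent ciphertext letter is S (appears 6 times).
S is position 18; O is position 14.
Shift = 4.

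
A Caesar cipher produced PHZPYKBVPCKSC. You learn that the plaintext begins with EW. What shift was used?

From the crib: P(15)−E(4)=11, so the shift is 11.

11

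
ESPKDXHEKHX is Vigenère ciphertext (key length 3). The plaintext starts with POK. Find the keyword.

PEF

Subtract each crib letter from the matching ciphertext letter (mod 26):
E(4)−P(15)=-11≡15 → P
S(18)−O(14)=4 → E
P(15)−K(10)=5 → F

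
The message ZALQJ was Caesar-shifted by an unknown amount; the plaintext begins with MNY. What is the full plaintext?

From the crib: Z(25)−M(12)=13, so the shift is 13.
Subtract 13 from each ciphertext letter:
Z(25): 25−13=12 → M
A(0): 0−13=-13≡13 → N
L(11): 11−13=-2≡24 → Y
Q(16): 16−13=3 → D
J(9): 9−13=-4≡22 → W

MNYDW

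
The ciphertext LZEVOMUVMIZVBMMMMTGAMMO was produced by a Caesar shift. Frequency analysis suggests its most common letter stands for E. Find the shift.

8

The most frequent ciphertext letter is M (appears 8 times).
M is position 12; E is position 4.
Shift = 8.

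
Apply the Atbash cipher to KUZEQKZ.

PFAVJPA

K(10) → P(15)
U(20) → F(5)
Z(25) → A(0)
E(4) → V(21)
Q(16) → J(9)
K(10) → P(15)
Z(25) → A(0)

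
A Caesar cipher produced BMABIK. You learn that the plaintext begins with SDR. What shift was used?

9

From the crib: B(1)−S(18)=-17≡9, so the shift is 9.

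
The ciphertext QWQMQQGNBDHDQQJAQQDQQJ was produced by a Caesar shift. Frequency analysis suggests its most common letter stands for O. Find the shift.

2

The most frequent ciphertext letter is Q (appears 10 times).
Q is position 16; O is position 14.
Shift = 2.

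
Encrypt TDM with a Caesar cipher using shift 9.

CMV

T(19): 19+9=28≡2 → C
D(3): 3+9=12 → M
M(12): 12+9=21 → V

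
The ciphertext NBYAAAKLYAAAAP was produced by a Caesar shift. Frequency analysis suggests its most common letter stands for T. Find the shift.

7

The most frequent ciphertext letter is A (appears 7 times).
A is position 0; T is position 19.
Shift = -19≡7.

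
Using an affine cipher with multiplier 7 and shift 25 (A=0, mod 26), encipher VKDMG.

QRUFP

V(21): 7·21+25=172≡16 → Q
K(10): 7·10+25=95≡17 → R
D(3): 7·3+25=46≡20 → U
M(12): 7·12+25=109≡5 → F
G(6): 7·6+25=67≡15 → P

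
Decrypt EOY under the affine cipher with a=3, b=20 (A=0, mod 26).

MYK

The inverse of 3 mod 26 is 9, since 3·9=27≡1. Apply D(y)=9·(y−20) mod 26:
E(4): 9·(4−20)=-144≡12 → M
O(14): 9·(14−20)=-54≡24 → Y
Y(24): 9·(24−20)=36≡10 → K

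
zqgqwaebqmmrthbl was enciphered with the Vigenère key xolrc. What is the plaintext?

Repeat the key across the ciphertext: xolrcxolrcxolrcx
z(25)−x(23): 2 → c
q(16)−o(14): 2 → c
g(6)−l(11): -5≡21 → v
q(16)−r(17): -1≡25 → z
w(22)−c(2): 20 → u
a(0)−x(23): -23≡3 → d
e(4)−o(14): -10≡16 → q
b(1)−l(11): -10≡16 → q
q(16)−r(17): -1≡25 → z
m(12)−c(2): 10 → k
m(12)−x(23): -11≡15 → p
r(17)−o(14): 3 → d
t(19)−l(11): 8 → i
h(7)−r(17): -10≡16 → q
b(1)−c(2): -1≡25 → z
l(11)−x(23): -12≡14 → o

ccvzudqqzkpdiqzo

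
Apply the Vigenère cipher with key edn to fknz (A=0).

Repeat the key across the message: edne
f(5)+e(4): 9 → j
k(10)+d(3): 13 → n
n(13)+n(13): 26≡0 → a
z(25)+e(4): 29≡3 → d

jnad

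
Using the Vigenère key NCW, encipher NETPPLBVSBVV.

Repeat the key across the message: NCWNCWNCWNCW
N(13)+N(13): 26≡0 → A
E(4)+C(2): 6 → G
T(19)+W(22): 41≡15 → P
P(15)+N(13): 28≡2 → C
P(15)+C(2): 17 → R
L(11)+W(22): 33≡7 → H
B(1)+N(13): 14 → O
V(21)+C(2): 23 → X
S(18)+W(22): 40≡14 → O
B(1)+N(13): 14 → O
V(21)+C(2): 23 → X
V(21)+W(22): 43≡17 → R

AGPCRHOXOOXR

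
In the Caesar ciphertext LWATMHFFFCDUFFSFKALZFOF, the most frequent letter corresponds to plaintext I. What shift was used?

The most frequent ciphertext letter is F (appears 8 times).
F is position 5; I is position 8.
Shift = -3≡23.

23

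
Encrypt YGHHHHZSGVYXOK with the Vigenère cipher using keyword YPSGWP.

Repeat the key across the message: YPSGWPYPSGWPYP
Y(24)+Y(24): 48≡22 → W
G(6)+P(15): 21 → V
H(7)+S(18): 25 → Z
H(7)+G(6): 13 → N
H(7)+W(22): 29≡3 → D
H(7)+P(15): 22 → W
Z(25)+Y(24): 49≡23 → X
S(18)+P(15): 33≡7 → H
G(6)+S(18): 24 → Y
V(21)+G(6): 27≡1 → B
Y(24)+W(22): 46≡20 → U
X(23)+P(15): 38≡12 → M
O(14)+Y(24): 38≡12 → M
K(10)+P(15): 25 → Z

WVZNDWXHYBUMMZ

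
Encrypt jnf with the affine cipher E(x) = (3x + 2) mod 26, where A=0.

j(9): 3·9+2=29≡3 → d
n(13): 3·13+2=41≡15 → p
f(5): 3·5+2=17 → r

dpr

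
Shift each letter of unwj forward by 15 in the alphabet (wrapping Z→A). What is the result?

jcly

u(20): 20+15=35≡9 → j
n(13): 13+15=28≡2 → c
w(22): 22+15=37≡11 → l
j(9): 9+15=24 → y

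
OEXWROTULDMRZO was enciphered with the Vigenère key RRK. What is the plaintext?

Repeat the key across the ciphertext: RRKRRKRRKRRKRR
O(14)−R(17): -3≡23 → X
E(4)−R(17): -13≡13 → N
X(23)−K(10): 13 → N
W(22)−R(17): 5 → F
R(17)−R(17): 0 → A
O(14)−K(10): 4 → E
T(19)−R(17): 2 → C
U(20)−R(17): 3 → D
L(11)−K(10): 1 → B
D(3)−R(17): -14≡12 → M
M(12)−R(17): -5≡21 → V
R(17)−K(10): 7 → H
Z(25)−R(17): 8 → I
O(14)−R(17): -3≡23 → X

XNNFAECDBMVHIX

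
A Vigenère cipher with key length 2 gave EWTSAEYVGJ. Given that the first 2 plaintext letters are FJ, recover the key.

Subtract each crib letter from the matching ciphertext letter (mod 26):
E(4)−F(5)=-1≡25 → Z
W(22)−J(9)=13 → N

ZN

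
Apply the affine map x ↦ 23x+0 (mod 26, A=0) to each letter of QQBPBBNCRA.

Q(16): 23·16+0=368≡4 → E
Q(16): 23·16+0=368≡4 → E
B(1): 23·1+0=23 → X
P(15): 23·15+0=345≡7 → H
B(1): 23·1+0=23 → X
B(1): 23·1+0=23 → X
N(13): 23·13+0=299≡13 → N
C(2): 23·2+0=46≡20 → U
R(17): 23·17+0=391≡1 → B
A(0): 23·0+0=0 → A

EEXHXXNUBA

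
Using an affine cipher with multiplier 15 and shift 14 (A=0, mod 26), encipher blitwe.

dxengw

b(1): 15·1+14=29≡3 → d
l(11): 15·11+14=179≡23 → x
i(8): 15·8+14=134≡4 → e
t(19): 15·19+14=299≡13 → n
w(22): 15·22+14=344≡6 → g
e(4): 15·4+14=74≡22 → w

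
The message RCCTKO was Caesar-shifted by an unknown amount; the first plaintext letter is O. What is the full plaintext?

OZZQHL

From the crib: R(17)−O(14)=3, so the shift is 3.
Subtract 3 from each ciphertext letter:
R(17): 17−3=14 → O
C(2): 2−3=-1≡25 → Z
C(2): 2−3=-1≡25 → Z
T(19): 19−3=16 → Q
K(10): 10−3=7 → H
O(14): 14−3=11 → L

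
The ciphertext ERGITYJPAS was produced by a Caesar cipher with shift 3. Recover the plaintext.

E(4): 4−3=1 → B
R(17): 17−3=14 → O
G(6): 6−3=3 → D
I(8): 8−3=5 → F
T(19): 19−3=16 → Q
Y(24): 24−3=21 → V
J(9): 9−3=6 → G
P(15): 15−3=12 → M
A(0): 0−3=-3≡23 → X
S(18): 18−3=15 → P

BODFQVGMXP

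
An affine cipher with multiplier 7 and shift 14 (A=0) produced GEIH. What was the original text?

The inverse of 7 mod 26 is 15, since 7·15=105≡1. Apply D(y)=15·(y−14) mod 26:
G(6): 15·(6−14)=-120≡10 → K
E(4): 15·(4−14)=-150≡6 → G
I(8): 15·(8−14)=-90≡14 → O
H(7): 15·(7−14)=-105≡25 → Z

KGOZ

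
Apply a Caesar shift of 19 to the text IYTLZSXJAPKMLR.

BRMESLQCTIDFEK

I(8): 8+19=27≡1 → B
Y(24): 24+19=43≡17 → R
T(19): 19+19=38≡12 → M
L(11): 11+19=30≡4 → E
Z(25): 25+19=44≡18 → S
S(18): 18+19=37≡11 → L
X(23): 23+19=42≡16 → Q
J(9): 9+19=28≡2 → C
A(0): 0+19=19 → T
P(15): 15+19=34≡8 → I
K(10): 10+19=29≡3 → D
M(12): 12+19=31≡5 → F
L(11): 11+19=30≡4 → E
R(17): 17+19=36≡10 → K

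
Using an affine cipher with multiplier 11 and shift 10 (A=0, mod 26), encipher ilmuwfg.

ubmwsny

i(8): 11·8+10=98≡20 → u
l(11): 11·11+10=131≡1 → b
m(12): 11·12+10=142≡12 → m
u(20): 11·20+10=230≡22 → w
w(22): 11·22+10=252≡18 → s
f(5): 11·5+10=65≡13 → n
g(6): 11·6+10=76≡24 → y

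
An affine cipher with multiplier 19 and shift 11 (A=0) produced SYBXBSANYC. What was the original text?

ZNUCUZJWNF

The inverse of 19 mod 26 is 11, since 19·11=209≡1. Apply D(y)=11·(y−11) mod 26:
S(18): 11·(18−11)=77≡25 → Z
Y(24): 11·(24−11)=143≡13 → N
B(1): 11·(1−11)=-110≡20 → U
X(23): 11·(23−11)=132≡2 → C
B(1): 11·(1−11)=-110≡20 → U
S(18): 11·(18−11)=77≡25 → Z
A(0): 11·(0−11)=-121≡9 → J
N(13): 11·(13−11)=22 → W
Y(24): 11·(24−11)=143≡13 → N
C(2): 11·(2−11)=-99≡5 → F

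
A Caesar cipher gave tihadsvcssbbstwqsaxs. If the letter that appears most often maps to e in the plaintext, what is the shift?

14

The most frequent ciphertext letter is s (appears 6 times).
s is position 18; e is position 4.
Shift = 14.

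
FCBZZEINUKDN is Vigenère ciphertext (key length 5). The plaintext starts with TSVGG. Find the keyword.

Subtract each crib letter from the matching ciphertext letter (mod 26):
F(5)−T(19)=-14≡12 → M
C(2)−S(18)=-16≡10 → K
B(1)−V(21)=-20≡6 → G
Z(25)−G(6)=19 → T
Z(25)−G(6)=19 → T

MKGTT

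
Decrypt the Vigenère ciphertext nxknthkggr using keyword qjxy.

xonpdyniqi

Repeat the key across the ciphertext: qjxyqjxyqj
n(13)−q(16): -3≡23 → x
x(23)−j(9): 14 → o
k(10)−x(23): -13≡13 → n
n(13)−y(24): -11≡15 → p
t(19)−q(16): 3 → d
h(7)−j(9): -2≡24 → y
k(10)−x(23): -13≡13 → n
g(6)−y(24): -18≡8 → i
g(6)−q(16): -10≡16 → q
r(17)−j(9): 8 → i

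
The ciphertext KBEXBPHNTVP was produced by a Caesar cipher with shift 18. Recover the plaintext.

K(10): 10−18=-8≡18 → S
B(1): 1−18=-17≡9 → J
E(4): 4−18=-14≡12 → M
X(23): 23−18=5 → F
B(1): 1−18=-17≡9 → J
P(15): 15−18=-3≡23 → X
H(7): 7−18=-11≡15 → P
N(13): 13−18=-5≡21 → V
T(19): 19−18=1 → B
V(21): 21−18=3 → D
P(15): 15−18=-3≡23 → X

SJMFJXPVBDX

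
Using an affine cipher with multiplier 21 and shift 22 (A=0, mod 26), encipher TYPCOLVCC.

T(19): 21·19+22=421≡5 → F
Y(24): 21·24+22=526≡6 → G
P(15): 21·15+22=337≡25 → Z
C(2): 21·2+22=64≡12 → M
O(14): 21·14+22=316≡4 → E
L(11): 21·11+22=253≡19 → T
V(21): 21·21+22=463≡21 → V
C(2): 21·2+22=64≡12 → M
C(2): 21·2+22=64≡12 → M

FGZMETVMM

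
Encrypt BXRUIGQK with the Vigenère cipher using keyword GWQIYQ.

Repeat the key across the message: GWQIYQGW
B(1)+G(6): 7 → H
X(23)+W(22): 45≡19 → T
R(17)+Q(16): 33≡7 → H
U(20)+I(8): 28≡2 → C
I(8)+Y(24): 32≡6 → G
G(6)+Q(16): 22 → W
Q(16)+G(6): 22 → W
K(10)+W(22): 32≡6 → G

HTHCGWWG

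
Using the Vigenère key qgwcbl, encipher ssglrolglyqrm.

Repeat the key across the message: qgwcblqgwcblq
s(18)+q(16): 34≡8 → i
s(18)+g(6): 24 → y
g(6)+w(22): 28≡2 → c
l(11)+c(2): 13 → n
r(17)+b(1): 18 → s
o(14)+l(11): 25 → z
l(11)+q(16): 27≡1 → b
g(6)+g(6): 12 → m
l(11)+w(22): 33≡7 → h
y(24)+c(2): 26≡0 → a
q(16)+b(1): 17 → r
r(17)+l(11): 28≡2 → c
m(12)+q(16): 28≡2 → c

iycnszbmharcc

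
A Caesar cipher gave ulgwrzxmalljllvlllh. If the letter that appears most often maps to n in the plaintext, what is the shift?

24

The most frequent ciphertext letter is l (appears 8 times).
l is position 11; n is position 13.
Shift = -2≡24.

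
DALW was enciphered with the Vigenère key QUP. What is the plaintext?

NGWG

Repeat the key across the ciphertext: QUPQ
D(3)−Q(16): -13≡13 → N
A(0)−U(20): -20≡6 → G
L(11)−P(15): -4≡22 → W
W(22)−Q(16): 6 → G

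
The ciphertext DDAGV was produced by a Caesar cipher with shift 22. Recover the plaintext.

HHEKZ

D(3): 3−22=-19≡7 → H
D(3): 3−22=-19≡7 → H
A(0): 0−22=-22≡4 → E
G(6): 6−22=-16≡10 → K
V(21): 21−22=-1≡25 → Z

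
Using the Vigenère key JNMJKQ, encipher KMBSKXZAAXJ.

Repeat the key across the message: JNMJKQJNMJK
K(10)+J(9): 19 → T
M(12)+N(13): 25 → Z
B(1)+M(12): 13 → N
S(18)+J(9): 27≡1 → B
K(10)+K(10): 20 → U
X(23)+Q(16): 39≡13 → N
Z(25)+J(9): 34≡8 → I
A(0)+N(13): 13 → N
A(0)+M(12): 12 → M
X(23)+J(9): 32≡6 → G
J(9)+K(10): 19 → T

TZNBUNINMGT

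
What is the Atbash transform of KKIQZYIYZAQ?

K(10) → P(15)
K(10) → P(15)
I(8) → R(17)
Q(16) → J(9)
Z(25) → A(0)
Y(24) → B(1)
I(8) → R(17)
Y(24) → B(1)
Z(25) → A(0)
A(0) → Z(25)
Q(16) → J(9)

PPRJABRBAZJ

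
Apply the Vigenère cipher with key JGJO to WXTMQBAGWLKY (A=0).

Repeat the key across the message: JGJOJGJOJGJO
W(22)+J(9): 31≡5 → F
X(23)+G(6): 29≡3 → D
T(19)+J(9): 28≡2 → C
M(12)+O(14): 26≡0 → A
Q(16)+J(9): 25 → Z
B(1)+G(6): 7 → H
A(0)+J(9): 9 → J
G(6)+O(14): 20 → U
W(22)+J(9): 31≡5 → F
L(11)+G(6): 17 → R
K(10)+J(9): 19 → T
Y(24)+O(14): 38≡12 → M

FDCAZHJUFRTM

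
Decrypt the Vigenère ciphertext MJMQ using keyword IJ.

Repeat the key across the ciphertext: IJIJ
M(12)−I(8): 4 → E
J(9)−J(9): 0 → A
M(12)−I(8): 4 → E
Q(16)−J(9): 7 → H

EAEH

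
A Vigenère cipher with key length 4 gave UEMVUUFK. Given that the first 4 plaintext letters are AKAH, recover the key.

UUMO

Subtract each crib letter from the matching ciphertext letter (mod 26):
U(20)−A(0)=20 → U
E(4)−K(10)=-6≡20 → U
M(12)−A(0)=12 → M
V(21)−H(7)=14 → O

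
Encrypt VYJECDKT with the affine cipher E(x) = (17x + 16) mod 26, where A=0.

V(21): 17·21+16=373≡9 → J
Y(24): 17·24+16=424≡8 → I
J(9): 17·9+16=169≡13 → N
E(4): 17·4+16=84≡6 → G
C(2): 17·2+16=50≡24 → Y
D(3): 17·3+16=67≡15 → P
K(10): 17·10+16=186≡4 → E
T(19): 17·19+16=339≡1 → B

JINGYPEB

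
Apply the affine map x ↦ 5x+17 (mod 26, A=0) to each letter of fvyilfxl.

qshfuqcu

f(5): 5·5+17=42≡16 → q
v(21): 5·21+17=122≡18 → s
y(24): 5·24+17=137≡7 → h
i(8): 5·8+17=57≡5 → f
l(11): 5·11+17=72≡20 → u
f(5): 5·5+17=42≡16 → q
x(23): 5·23+17=132≡2 → c
l(11): 5·11+17=72≡20 → u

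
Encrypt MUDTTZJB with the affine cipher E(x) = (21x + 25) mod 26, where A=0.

RDKIIEGU

M(12): 21·12+25=277≡17 → R
U(20): 21·20+25=445≡3 → D
D(3): 21·3+25=88≡10 → K
T(19): 21·19+25=424≡8 → I
T(19): 21·19+25=424≡8 → I
Z(25): 21·25+25=550≡4 → E
J(9): 21·9+25=214≡6 → G
B(1): 21·1+25=46≡20 → U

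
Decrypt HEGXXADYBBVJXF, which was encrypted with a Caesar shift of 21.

MJLCCFIDGGAOCK

H(7): 7−21=-14≡12 → M
E(4): 4−21=-17≡9 → J
G(6): 6−21=-15≡11 → L
X(23): 23−21=2 → C
X(23): 23−21=2 → C
A(0): 0−21=-21≡5 → F
D(3): 3−21=-18≡8 → I
Y(24): 24−21=3 → D
B(1): 1−21=-20≡6 → G
B(1): 1−21=-20≡6 → G
V(21): 21−21=0 → A
J(9): 9−21=-12≡14 → O
X(23): 23−21=2 → C
F(5): 5−21=-16≡10 → K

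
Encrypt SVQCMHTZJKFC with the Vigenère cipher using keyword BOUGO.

Repeat the key across the message: BOUGOBOUGOBO
S(18)+B(1): 19 → T
V(21)+O(14): 35≡9 → J
Q(16)+U(20): 36≡10 → K
C(2)+G(6): 8 → I
M(12)+O(14): 26≡0 → A
H(7)+B(1): 8 → I
T(19)+O(14): 33≡7 → H
Z(25)+U(20): 45≡19 → T
J(9)+G(6): 15 → P
K(10)+O(14): 24 → Y
F(5)+B(1): 6 → G
C(2)+O(14): 16 → Q

TJKIAIHTPYGQ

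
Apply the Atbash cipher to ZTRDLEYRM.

Z(25) → A(0)
T(19) → G(6)
R(17) → I(8)
D(3) → W(22)
L(11) → O(14)
E(4) → V(21)
Y(24) → B(1)
R(17) → I(8)
M(12) → N(13)

AGIWOVBIN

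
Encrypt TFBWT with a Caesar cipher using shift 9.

COKFC

T(19): 19+9=28≡2 → C
F(5): 5+9=14 → O
B(1): 1+9=10 → K
W(22): 22+9=31≡5 → F
T(19): 19+9=28≡2 → C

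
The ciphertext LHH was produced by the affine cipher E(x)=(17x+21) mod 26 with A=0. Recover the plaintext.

The inverse of 17 mod 26 is 23, since 17·23=391≡1. Apply D(y)=23·(y−21) mod 26:
L(11): 23·(11−21)=-230≡4 → E
H(7): 23·(7−21)=-322≡16 → Q
H(7): 23·(7−21)=-322≡16 → Q

EQQ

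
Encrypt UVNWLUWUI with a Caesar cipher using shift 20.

OPHQFOQOC

U(20): 20+20=40≡14 → O
V(21): 21+20=41≡15 → P
N(13): 13+20=33≡7 → H
W(22): 22+20=42≡16 → Q
L(11): 11+20=31≡5 → F
U(20): 20+20=40≡14 → O
W(22): 22+20=42≡16 → Q
U(20): 20+20=40≡14 → O
I(8): 8+20=28≡2 → C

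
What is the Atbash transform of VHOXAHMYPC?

ESLCZSNBKX

V(21) → E(4)
H(7) → S(18)
O(14) → L(11)
X(23) → C(2)
A(0) → Z(25)
H(7) → S(18)
M(12) → N(13)
Y(24) → B(1)
P(15) → K(10)
C(2) → X(23)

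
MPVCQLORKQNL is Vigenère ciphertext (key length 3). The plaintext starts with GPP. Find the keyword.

GAG

Subtract each crib letter from the matching ciphertext letter (mod 26):
M(12)−G(6)=6 → G
P(15)−P(15)=0 → A
V(21)−P(15)=6 → G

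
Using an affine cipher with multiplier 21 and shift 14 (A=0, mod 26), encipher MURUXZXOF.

M(12): 21·12+14=266≡6 → G
U(20): 21·20+14=434≡18 → S
R(17): 21·17+14=371≡7 → H
U(20): 21·20+14=434≡18 → S
X(23): 21·23+14=497≡3 → D
Z(25): 21·25+14=539≡19 → T
X(23): 21·23+14=497≡3 → D
O(14): 21·14+14=308≡22 → W
F(5): 21·5+14=119≡15 → P

GSHSDTDWP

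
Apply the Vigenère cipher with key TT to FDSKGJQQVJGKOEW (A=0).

YWLDZCJJOCZDHXP

Repeat the key across the message: TTTTTTTTTTTTTTT
F(5)+T(19): 24 → Y
D(3)+T(19): 22 → W
S(18)+T(19): 37≡11 → L
K(10)+T(19): 29≡3 → D
G(6)+T(19): 25 → Z
J(9)+T(19): 28≡2 → C
Q(16)+T(19): 35≡9 → J
Q(16)+T(19): 35≡9 → J
V(21)+T(19): 40≡14 → O
J(9)+T(19): 28≡2 → C
G(6)+T(19): 25 → Z
K(10)+T(19): 29≡3 → D
O(14)+T(19): 33≡7 → H
E(4)+T(19): 23 → X
W(22)+T(19): 41≡15 → P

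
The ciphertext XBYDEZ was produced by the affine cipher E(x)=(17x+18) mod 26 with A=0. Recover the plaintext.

The inverse of 17 mod 26 is 23, since 17·23=391≡1. Apply D(y)=23·(y−18) mod 26:
X(23): 23·(23−18)=115≡11 → L
B(1): 23·(1−18)=-391≡25 → Z
Y(24): 23·(24−18)=138≡8 → I
D(3): 23·(3−18)=-345≡19 → T
E(4): 23·(4−18)=-322≡16 → Q
Z(25): 23·(25−18)=161≡5 → F

LZITQF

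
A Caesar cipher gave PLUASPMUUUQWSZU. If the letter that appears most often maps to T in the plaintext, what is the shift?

The most frequent ciphertext letter is U (appears 5 times).
U is position 20; T is position 19.
Shift = 1.

1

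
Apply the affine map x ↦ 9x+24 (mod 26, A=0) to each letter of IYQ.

SGM

I(8): 9·8+24=96≡18 → S
Y(24): 9·24+24=240≡6 → G
Q(16): 9·16+24=168≡12 → M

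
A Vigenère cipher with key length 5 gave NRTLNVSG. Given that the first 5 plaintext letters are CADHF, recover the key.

Subtract each crib letter from the matching ciphertext letter (mod 26):
N(13)−C(2)=11 → L
R(17)−A(0)=17 → R
T(19)−D(3)=16 → Q
L(11)−H(7)=4 → E
N(13)−F(5)=8 → I

LRQEI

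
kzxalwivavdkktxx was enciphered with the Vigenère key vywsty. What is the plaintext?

Repeat the key across the ciphertext: vywstyvywstyvyws
k(10)−v(21): -11≡15 → p
z(25)−y(24): 1 → b
x(23)−w(22): 1 → b
a(0)−s(18): -18≡8 → i
l(11)−t(19): -8≡18 → s
w(22)−y(24): -2≡24 → y
i(8)−v(21): -13≡13 → n
v(21)−y(24): -3≡23 → x
a(0)−w(22): -22≡4 → e
v(21)−s(18): 3 → d
d(3)−t(19): -16≡10 → k
k(10)−y(24): -14≡12 → m
k(10)−v(21): -11≡15 → p
t(19)−y(24): -5≡21 → v
x(23)−w(22): 1 → b
x(23)−s(18): 5 → f

pbbisynxedkmpvbf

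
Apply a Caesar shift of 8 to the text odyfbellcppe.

wlgnjmttkxxm

o(14): 14+8=22 → w
d(3): 3+8=11 → l
y(24): 24+8=32≡6 → g
f(5): 5+8=13 → n
b(1): 1+8=9 → j
e(4): 4+8=12 → m
l(11): 11+8=19 → t
l(11): 11+8=19 → t
c(2): 2+8=10 → k
p(15): 15+8=23 → x
p(15): 15+8=23 → x
e(4): 4+8=12 → m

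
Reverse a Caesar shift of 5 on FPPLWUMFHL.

F(5): 5−5=0 → A
P(15): 15−5=10 → K
P(15): 15−5=10 → K
L(11): 11−5=6 → G
W(22): 22−5=17 → R
U(20): 20−5=15 → P
M(12): 12−5=7 → H
F(5): 5−5=0 → A
H(7): 7−5=2 → C
L(11): 11−5=6 → G

AKKGRPHACG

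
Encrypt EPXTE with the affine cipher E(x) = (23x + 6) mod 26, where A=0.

E(4): 23·4+6=98≡20 → U
P(15): 23·15+6=351≡13 → N
X(23): 23·23+6=535≡15 → P
T(19): 23·19+6=443≡1 → B
E(4): 23·4+6=98≡20 → U

UNPBU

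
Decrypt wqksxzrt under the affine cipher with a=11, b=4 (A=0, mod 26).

eukgxjnz

The inverse of 11 mod 26 is 19, since 11·19=209≡1. Apply D(y)=19·(y−4) mod 26:
w(22): 19·(22−4)=342≡4 → e
q(16): 19·(16−4)=228≡20 → u
k(10): 19·(10−4)=114≡10 → k
s(18): 19·(18−4)=266≡6 → g
x(23): 19·(23−4)=361≡23 → x
z(25): 19·(25−4)=399≡9 → j
r(17): 19·(17−4)=247≡13 → n
t(19): 19·(19−4)=285≡25 → z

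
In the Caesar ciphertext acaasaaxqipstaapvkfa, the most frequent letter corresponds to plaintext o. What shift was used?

The most frequent ciphertext letter is a (appears 8 times).
a is position 0; o is position 14.
Shift = -14≡12.

12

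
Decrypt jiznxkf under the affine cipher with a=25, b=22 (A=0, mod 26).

The inverse of 25 mod 26 is 25, since 25·25=625≡1. Apply D(y)=25·(y−22) mod 26:
j(9): 25·(9−22)=-325≡13 → n
i(8): 25·(8−22)=-350≡14 → o
z(25): 25·(25−22)=75≡23 → x
n(13): 25·(13−22)=-225≡9 → j
x(23): 25·(23−22)=25 → z
k(10): 25·(10−22)=-300≡12 → m
f(5): 25·(5−22)=-425≡17 → r

noxjzmr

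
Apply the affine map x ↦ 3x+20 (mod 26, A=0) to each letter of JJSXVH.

VVWLFP

J(9): 3·9+20=47≡21 → V
J(9): 3·9+20=47≡21 → V
S(18): 3·18+20=74≡22 → W
X(23): 3·23+20=89≡11 → L
V(21): 3·21+20=83≡5 → F
H(7): 3·7+20=41≡15 → P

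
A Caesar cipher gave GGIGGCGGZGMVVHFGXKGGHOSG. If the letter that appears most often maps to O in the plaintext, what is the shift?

18

The most frequent ciphertext letter is G (appears 11 times).
G is position 6; O is position 14.
Shift = -8≡18.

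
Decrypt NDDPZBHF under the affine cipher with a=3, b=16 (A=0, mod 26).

The inverse of 3 mod 26 is 9, since 3·9=27≡1. Apply D(y)=9·(y−16) mod 26:
N(13): 9·(13−16)=-27≡25 → Z
D(3): 9·(3−16)=-117≡13 → N
D(3): 9·(3−16)=-117≡13 → N
P(15): 9·(15−16)=-9≡17 → R
Z(25): 9·(25−16)=81≡3 → D
B(1): 9·(1−16)=-135≡21 → V
H(7): 9·(7−16)=-81≡23 → X
F(5): 9·(5−16)=-99≡5 → F

ZNNRDVXF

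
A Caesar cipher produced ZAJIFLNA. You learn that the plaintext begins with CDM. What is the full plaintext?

CDMLIOQD

From the crib: Z(25)−C(2)=23, so the shift is 23.
Subtract 23 from each ciphertext letter:
Z(25): 25−23=2 → C
A(0): 0−23=-23≡3 → D
J(9): 9−23=-14≡12 → M
I(8): 8−23=-15≡11 → L
F(5): 5−23=-18≡8 → I
L(11): 11−23=-12≡14 → O
N(13): 13−23=-10≡16 → Q
A(0): 0−23=-23≡3 → D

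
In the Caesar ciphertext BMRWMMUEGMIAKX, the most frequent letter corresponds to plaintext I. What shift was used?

The most frequent ciphertext letter is M (appears 4 times).
M is position 12; I is position 8.
Shift = 4.

4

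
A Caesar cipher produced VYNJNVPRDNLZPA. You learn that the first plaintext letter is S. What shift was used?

3

From the crib: V(21)−S(18)=3, so the shift is 3.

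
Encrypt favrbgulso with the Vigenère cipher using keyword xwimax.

cwddbdrhaa

Repeat the key across the message: xwimaxxwim
f(5)+x(23): 28≡2 → c
a(0)+w(22): 22 → w
v(21)+i(8): 29≡3 → d
r(17)+m(12): 29≡3 → d
b(1)+a(0): 1 → b
g(6)+x(23): 29≡3 → d
u(20)+x(23): 43≡17 → r
l(11)+w(22): 33≡7 → h
s(18)+i(8): 26≡0 → a
o(14)+m(12): 26≡0 → a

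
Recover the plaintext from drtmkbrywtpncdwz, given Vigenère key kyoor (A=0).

Repeat the key across the ciphertext: kyoorkyoorkyoork
d(3)−k(10): -7≡19 → t
r(17)−y(24): -7≡19 → t
t(19)−o(14): 5 → f
m(12)−o(14): -2≡24 → y
k(10)−r(17): -7≡19 → t
b(1)−k(10): -9≡17 → r
r(17)−y(24): -7≡19 → t
y(24)−o(14): 10 → k
w(22)−o(14): 8 → i
t(19)−r(17): 2 → c
p(15)−k(10): 5 → f
n(13)−y(24): -11≡15 → p
c(2)−o(14): -12≡14 → o
d(3)−o(14): -11≡15 → p
w(22)−r(17): 5 → f
z(25)−k(10): 15 → p

ttfytrtkicfpopfp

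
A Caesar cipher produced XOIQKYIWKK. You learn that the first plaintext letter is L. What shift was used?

From the crib: X(23)−L(11)=12, so the shift is 12.

12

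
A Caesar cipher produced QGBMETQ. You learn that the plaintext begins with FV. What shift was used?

From the crib: Q(16)−F(5)=11, so the shift is 11.

11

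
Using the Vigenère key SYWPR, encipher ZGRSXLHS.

Repeat the key across the message: SYWPRSYW
Z(25)+S(18): 43≡17 → R
G(6)+Y(24): 30≡4 → E
R(17)+W(22): 39≡13 → N
S(18)+P(15): 33≡7 → H
X(23)+R(17): 40≡14 → O
L(11)+S(18): 29≡3 → D
H(7)+Y(24): 31≡5 → F
S(18)+W(22): 40≡14 → O

RENHODFO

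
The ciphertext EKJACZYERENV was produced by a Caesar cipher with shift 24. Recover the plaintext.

GMLCEBAGTGPX

E(4): 4−24=-20≡6 → G
K(10): 10−24=-14≡12 → M
J(9): 9−24=-15≡11 → L
A(0): 0−24=-24≡2 → C
C(2): 2−24=-22≡4 → E
Z(25): 25−24=1 → B
Y(24): 24−24=0 → A
E(4): 4−24=-20≡6 → G
R(17): 17−24=-7≡19 → T
E(4): 4−24=-20≡6 → G
N(13): 13−24=-11≡15 → P
V(21): 21−24=-3≡23 → X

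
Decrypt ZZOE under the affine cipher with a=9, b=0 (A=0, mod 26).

XXQM

The inverse of 9 mod 26 is 3, since 9·3=27≡1. Apply D(y)=3·(y−0) mod 26:
Z(25): 3·(25−0)=75≡23 → X
Z(25): 3·(25−0)=75≡23 → X
O(14): 3·(14−0)=42≡16 → Q
E(4): 3·(4−0)=12 → M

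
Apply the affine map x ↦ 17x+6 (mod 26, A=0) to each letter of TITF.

T(19): 17·19+6=329≡17 → R
I(8): 17·8+6=142≡12 → M
T(19): 17·19+6=329≡17 → R
F(5): 17·5+6=91≡13 → N

RMRN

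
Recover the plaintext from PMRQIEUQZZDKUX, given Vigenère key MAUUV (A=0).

Repeat the key across the ciphertext: MAUUVMAUUVMAUU
P(15)−M(12): 3 → D
M(12)−A(0): 12 → M
R(17)−U(20): -3≡23 → X
Q(16)−U(20): -4≡22 → W
I(8)−V(21): -13≡13 → N
E(4)−M(12): -8≡18 → S
U(20)−A(0): 20 → U
Q(16)−U(20): -4≡22 → W
Z(25)−U(20): 5 → F
Z(25)−V(21): 4 → E
D(3)−M(12): -9≡17 → R
K(10)−A(0): 10 → K
U(20)−U(20): 0 → A
X(23)−U(20): 3 → D

DMXWNSUWFERKAD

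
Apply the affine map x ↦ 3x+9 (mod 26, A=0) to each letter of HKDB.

ENSM

H(7): 3·7+9=30≡4 → E
K(10): 3·10+9=39≡13 → N
D(3): 3·3+9=18 → S
B(1): 3·1+9=12 → M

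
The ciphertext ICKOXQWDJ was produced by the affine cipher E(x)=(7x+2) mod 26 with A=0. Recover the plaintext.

The inverse of 7 mod 26 is 15, since 7·15=105≡1. Apply D(y)=15·(y−2) mod 26:
I(8): 15·(8−2)=90≡12 → M
C(2): 15·(2−2)=0 → A
K(10): 15·(10−2)=120≡16 → Q
O(14): 15·(14−2)=180≡24 → Y
X(23): 15·(23−2)=315≡3 → D
Q(16): 15·(16−2)=210≡2 → C
W(22): 15·(22−2)=300≡14 → O
D(3): 15·(3−2)=15 → P
J(9): 15·(9−2)=105≡1 → B

MAQYDCOPB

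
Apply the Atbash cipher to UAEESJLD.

U(20) → F(5)
A(0) → Z(25)
E(4) → V(21)
E(4) → V(21)
S(18) → H(7)
J(9) → Q(16)
L(11) → O(14)
D(3) → W(22)

FZVVHQOW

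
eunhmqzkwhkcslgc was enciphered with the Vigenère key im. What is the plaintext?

wifveeryovcqkzyq

Repeat the key across the ciphertext: imimimimimimimim
e(4)−i(8): -4≡22 → w
u(20)−m(12): 8 → i
n(13)−i(8): 5 → f
h(7)−m(12): -5≡21 → v
m(12)−i(8): 4 → e
q(16)−m(12): 4 → e
z(25)−i(8): 17 → r
k(10)−m(12): -2≡24 → y
w(22)−i(8): 14 → o
h(7)−m(12): -5≡21 → v
k(10)−i(8): 2 → c
c(2)−m(12): -10≡16 → q
s(18)−i(8): 10 → k
l(11)−m(12): -1≡25 → z
g(6)−i(8): -2≡24 → y
c(2)−m(12): -10≡16 → q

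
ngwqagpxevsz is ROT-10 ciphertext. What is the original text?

dwmgqwfnulip

n(13): 13−10=3 → d
g(6): 6−10=-4≡22 → w
w(22): 22−10=12 → m
q(16): 16−10=6 → g
a(0): 0−10=-10≡16 → q
g(6): 6−10=-4≡22 → w
p(15): 15−10=5 → f
x(23): 23−10=13 → n
e(4): 4−10=-6≡20 → u
v(21): 21−10=11 → l
s(18): 18−10=8 → i
z(25): 25−10=15 → p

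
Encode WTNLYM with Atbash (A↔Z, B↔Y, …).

W(22) → D(3)
T(19) → G(6)
N(13) → M(12)
L(11) → O(14)
Y(24) → B(1)
M(12) → N(13)

DGMOBN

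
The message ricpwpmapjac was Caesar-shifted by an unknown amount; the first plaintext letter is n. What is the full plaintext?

From the crib: r(17)−n(13)=4, so the shift is 4.
Subtract 4 from each ciphertext letter:
r(17): 17−4=13 → n
i(8): 8−4=4 → e
c(2): 2−4=-2≡24 → y
p(15): 15−4=11 → l
w(22): 22−4=18 → s
p(15): 15−4=11 → l
m(12): 12−4=8 → i
a(0): 0−4=-4≡22 → w
p(15): 15−4=11 → l
j(9): 9−4=5 → f
a(0): 0−4=-4≡22 → w
c(2): 2−4=-2≡24 → y

neylsliwlfwy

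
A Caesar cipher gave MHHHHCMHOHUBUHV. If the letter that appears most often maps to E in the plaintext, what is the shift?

The most frequent ciphertext letter is H (appears 7 times).
H is position 7; E is position 4.
Shift = 3.

3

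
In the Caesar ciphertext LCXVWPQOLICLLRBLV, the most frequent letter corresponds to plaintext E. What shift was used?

7

The most frequent ciphertext letter is L (appears 5 times).
L is position 11; E is position 4.
Shift = 7.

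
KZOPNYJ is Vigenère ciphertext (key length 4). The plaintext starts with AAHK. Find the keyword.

KZHF

Subtract each crib letter from the matching ciphertext letter (mod 26):
K(10)−A(0)=10 → K
Z(25)−A(0)=25 → Z
O(14)−H(7)=7 → H
P(15)−K(10)=5 → F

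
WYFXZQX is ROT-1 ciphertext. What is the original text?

VXEWYPW

W(22): 22−1=21 → V
Y(24): 24−1=23 → X
F(5): 5−1=4 → E
X(23): 23−1=22 → W
Z(25): 25−1=24 → Y
Q(16): 16−1=15 → P
X(23): 23−1=22 → W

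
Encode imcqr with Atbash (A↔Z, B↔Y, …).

i(8) → r(17)
m(12) → n(13)
c(2) → x(23)
q(16) → j(9)
r(17) → i(8)

rnxji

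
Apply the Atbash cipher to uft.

u(20) → f(5)
f(5) → u(20)
t(19) → g(6)

fug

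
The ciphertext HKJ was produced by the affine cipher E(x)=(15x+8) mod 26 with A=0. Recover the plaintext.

TOH

The inverse of 15 mod 26 is 7, since 15·7=105≡1. Apply D(y)=7·(y−8) mod 26:
H(7): 7·(7−8)=-7≡19 → T
K(10): 7·(10−8)=14 → O
J(9): 7·(9−8)=7 → H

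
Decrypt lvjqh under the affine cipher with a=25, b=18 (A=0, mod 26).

hxjcl

The inverse of 25 mod 26 is 25, since 25·25=625≡1. Apply D(y)=25·(y−18) mod 26:
l(11): 25·(11−18)=-175≡7 → h
v(21): 25·(21−18)=75≡23 → x
j(9): 25·(9−18)=-225≡9 → j
q(16): 25·(16−18)=-50≡2 → c
h(7): 25·(7−18)=-275≡11 → l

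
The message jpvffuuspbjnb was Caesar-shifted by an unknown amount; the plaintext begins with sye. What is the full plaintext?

syeooddbykswk

From the crib: j(9)−s(18)=-9≡17, so the shift is 17.
Subtract 17 from each ciphertext letter:
j(9): 9−17=-8≡18 → s
p(15): 15−17=-2≡24 → y
v(21): 21−17=4 → e
f(5): 5−17=-12≡14 → o
f(5): 5−17=-12≡14 → o
u(20): 20−17=3 → d
u(20): 20−17=3 → d
s(18): 18−17=1 → b
p(15): 15−17=-2≡24 → y
b(1): 1−17=-16≡10 → k
j(9): 9−17=-8≡18 → s
n(13): 13−17=-4≡22 → w
b(1): 1−17=-16≡10 → k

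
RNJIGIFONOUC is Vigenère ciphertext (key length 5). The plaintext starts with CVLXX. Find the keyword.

PSYLJ

Subtract each crib letter from the matching ciphertext letter (mod 26):
R(17)−C(2)=15 → P
N(13)−V(21)=-8≡18 → S
J(9)−L(11)=-2≡24 → Y
I(8)−X(23)=-15≡11 → L
G(6)−X(23)=-17≡9 → J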